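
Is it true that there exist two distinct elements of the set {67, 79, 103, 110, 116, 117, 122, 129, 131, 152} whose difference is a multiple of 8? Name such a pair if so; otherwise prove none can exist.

Both 67 and 131 leave remainder 3 on division by 8; their difference 64 = 8·8 is a multiple of 8.

Yes: 67 and 131.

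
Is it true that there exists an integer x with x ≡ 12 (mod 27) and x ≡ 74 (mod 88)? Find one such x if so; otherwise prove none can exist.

Since 27 and 88 share no common factor, CRT says the pair of congruences has a solution (unique mod 2376).
Any solution of the first congruence is x = 12 + 27t; substituting into the second, 27t ≡ 74 − 12 ≡ 62 (mod 88).
Since 27·75 = 2025 = 23·88 + 1, the inverse of 27 mod 88 is 75.
Multiplying by 75: t ≡ 75·62 = 4650 ≡ 74 (mod 88).
Taking t = 74 gives x = 12 + 27·74 = 2010.
Check: 2010 mod 27 = 12, 2010 mod 88 = 74. ✓

x = 2010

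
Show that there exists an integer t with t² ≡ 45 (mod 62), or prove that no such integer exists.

t = 13

Take t = 13. Then 13² = 169 = 2·62 + 45, so 13² ≡ 45 (mod 62).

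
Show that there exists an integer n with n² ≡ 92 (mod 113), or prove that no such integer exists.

There is no such integer.

113 is prime, so by Euler's criterion 92 is a square mod 113 iff 92^((113−1)/2) = 92^56 ≡ 1 (mod 113).
Repeated squaring mod 113: 92^2 = 8464 ≡ 102; 92^4 ≡ 102² = 10404 ≡ 8; 92^8 ≡ 8² = 64 ≡ 64; 92^16 ≡ 64² = 4096 ≡ 28; 92^32 ≡ 28² = 784 ≡ 106.
Since 56 = 32 + 16 + 8, 92^56 ≡ 106 · 28 · 64; multiplying out mod 113: 106·28 = 2968 ≡ 30, then 30·64 = 1920 ≡ 112. Thus 92^56 ≡ 112 ≡ −1 (mod 113).
By Euler's criterion 92 is a quadratic non-residue mod 113: no n satisfies n² ≡ 92 (mod 113).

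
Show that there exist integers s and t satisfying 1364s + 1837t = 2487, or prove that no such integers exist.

No such integers exist.

Both 1364 and 1837 are divisible by gcd(1364, 1837) = 11, hence so is any combination 1364s + 1837t.
However 2487 leaves remainder 1 on division by 11.
So the equation is unsolvable over ℤ.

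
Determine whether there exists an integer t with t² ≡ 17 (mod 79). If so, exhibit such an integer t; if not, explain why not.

79 is prime, so by Euler's criterion 17 is a square mod 79 iff 17^((79−1)/2) = 17^39 ≡ 1 (mod 79).
Repeated squaring mod 79: 17^2 = 289 ≡ 52; 17^4 ≡ 52² = 2704 ≡ 18; 17^8 ≡ 18² = 324 ≡ 8; 17^16 ≡ 8² = 64 ≡ 64; 17^32 ≡ 64² = 4096 ≡ 67.
Since 39 = 32 + 4 + 2 + 1, 17^39 ≡ 67 · 18 · 52 · 17; multiplying out mod 79: 67·18 = 1206 ≡ 21, then 21·52 = 1092 ≡ 65, then 65·17 = 1105 ≡ 78. Thus 17^39 ≡ 78 ≡ −1 (mod 79).
The value −1 means 17 is a non-residue modulo 79, so t² ≡ 17 (mod 79) is impossible.

No, no such integer exists.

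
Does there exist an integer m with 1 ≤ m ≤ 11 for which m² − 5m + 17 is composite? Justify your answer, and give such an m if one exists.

The values for m = 1, 2, …, 11 are 13, 11, 11, 13, 17, 23, 31, 41, 53, 67, 83, and each of these is prime.
So no value in the range makes the expression composite.

No such integer m in that range exists.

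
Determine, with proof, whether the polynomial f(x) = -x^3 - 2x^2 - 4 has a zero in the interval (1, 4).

The endpoint values f(1) = -7 and f(4) = -100 are both negative. Claim: f(x) < 0 for every x in (1, 4).
Shift to the endpoint 1: with x = 1 + u (0 < u < 3), one computes f(1 + u) = -u^3 - 5u^2 - 7u - 7.
The nonzero coefficients here are all negative, so for u > 0 every term is negative (or zero), and the constant term -7 is strictly negative.
So f is strictly negative on (1, 4); no root exists in the interval.

No such root exists.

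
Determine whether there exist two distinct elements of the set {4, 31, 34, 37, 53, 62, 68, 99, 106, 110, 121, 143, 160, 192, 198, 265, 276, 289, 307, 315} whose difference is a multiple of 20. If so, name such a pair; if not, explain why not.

There is no such pair.

Reduce each element modulo 20: 4↦4, 31↦11, 34↦14, 37↦17, 53↦13, 62↦2, 68↦8, 99↦19, 106↦6, 110↦10, 121↦1, 143↦3, 160↦0, 192↦12, 198↦18, 265↦5, 276↦16, 289↦9, 307↦7, 315↦15.
All 20 residues are distinct, so no two elements differ by a multiple of 20.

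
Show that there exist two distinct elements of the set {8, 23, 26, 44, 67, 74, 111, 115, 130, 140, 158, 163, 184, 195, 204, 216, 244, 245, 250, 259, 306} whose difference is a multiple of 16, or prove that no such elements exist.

8 and 184 are such a pair.

8 mod 16 = 8 and 184 mod 16 = 8, so 184 − 8 = 176 = 11·16.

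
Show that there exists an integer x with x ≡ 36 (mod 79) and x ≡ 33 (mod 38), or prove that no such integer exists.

gcd(79, 38) = 1, so the Chinese Remainder Theorem guarantees exactly one residue class mod 3002 satisfying both.
Any solution of the first congruence is x = 36 + 79t; substituting into the second, 79t ≡ 33 − 36 ≡ 35 (mod 38).
79 ≡ 3 (mod 38), so this reads 3t ≡ 35 (mod 38). To invert 3 modulo 38: 38 = 12·3 + 2, 3 = 1·2 + 1, 2 = 2·1 + 0, and unwinding, 1 = 3 − 1·2 = 3 − (38 − 12·3) = −38 + 13·3. Thus 3⁻¹ ≡ 13 (mod 38).
Multiplying by 13: t ≡ 13·35 = 455 ≡ 37 (mod 38).
With t = 37: x = 36 + 79·37 = 2959.
Indeed 2959 ≡ 36 (mod 79) and 2959 ≡ 33 (mod 38).

x = 2959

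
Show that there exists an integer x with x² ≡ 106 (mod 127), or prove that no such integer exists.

127 is prime, so by Euler's criterion 106 is a square mod 127 iff 106^((127−1)/2) = 106^63 ≡ 1 (mod 127).
Squaring successively (mod 127): 106^2 = 11236 ≡ 60; 106^4 ≡ 60² = 3600 ≡ 44; 106^8 ≡ 44² = 1936 ≡ 31; 106^16 ≡ 31² = 961 ≡ 72; 106^32 ≡ 72² = 5184 ≡ 104.
Since 63 = 32 + 16 + 8 + 4 + 2 + 1, 106^63 ≡ 104 · 72 · 31 · 44 · 60 · 106; multiplying out mod 127: 104·72 = 7488 ≡ 122, then 122·31 = 3782 ≡ 99, then 99·44 = 4356 ≡ 38, then 38·60 = 2280 ≡ 121, then 121·106 = 12826 ≡ 126. Thus 106^63 ≡ 126 ≡ −1 (mod 127).
By Euler's criterion 106 is a quadratic non-residue mod 127: no x satisfies x² ≡ 106 (mod 127).

No, no such integer exists.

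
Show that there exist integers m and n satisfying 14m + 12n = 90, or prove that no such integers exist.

Every value of 14m + 12n is a multiple of gcd(14, 12) = 2; since 2 ∣ 90, solutions exist.
Dividing through by 2 reduces the equation to 7m + 6n = 45.
Dividing repeatedly: 7 = 1·6 + 1, 6 = 6·1 + 0.
Working back up the chain: 1 = 7 − 1·6. So 7·1 + 6·(-1) = 1.
Multiplying through by 45: m = 1·45 = 45, n = (-1)·45 = -45 is a solution.
Shifting by a multiple of (6, −7) keeps it a solution: m = 45 − 7·6 = 3, n = -45 + 7·7 = 4.
Indeed 14·3 + 12·4 = 42 + 48 = 90.

m = 3, n = 4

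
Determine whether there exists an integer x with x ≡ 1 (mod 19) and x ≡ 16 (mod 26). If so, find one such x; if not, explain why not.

The moduli 19 and 26 are coprime, so by the Chinese Remainder Theorem a unique solution modulo 494 exists.
Any solution of the first congruence is x = 1 + 19t; substituting into the second, 19t ≡ 16 − 1 ≡ 15 (mod 26).
Invert 19 mod 26 by the Euclidean algorithm: 26 = 1·19 + 7, 19 = 2·7 + 5, 7 = 1·5 + 2, 5 = 2·2 + 1, 2 = 2·1 + 0; back-substituting, 1 = 5 − 2·2 = 5 − 2·(7 − 1·5) = −2·7 + 3·5 = −2·7 + 3·(19 − 2·7) = 3·19 − 8·7 = 3·19 − 8·(26 − 1·19) = −8·26 + 11·19. Hence 19·11 ≡ 1, so 19⁻¹ ≡ 11 (mod 26).
Multiplying by 11: t ≡ 11·15 = 165 ≡ 9 (mod 26).
Taking t = 9 gives x = 1 + 19·9 = 172.
Verify: 172 = 9·19 + 1 and 172 = 6·26 + 16. ✓

x = 172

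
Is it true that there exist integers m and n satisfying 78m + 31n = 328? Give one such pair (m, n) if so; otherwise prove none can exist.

Since gcd(78, 31) = 1, every integer is an integer combination of 78 and 31.
Euclidean algorithm: 78 = 2·31 + 16, 31 = 1·16 + 15, 16 = 1·15 + 1, 15 = 15·1 + 0.
Back-substituting, 1 = 16 − 1·15 = 16 − (31 − 1·16) = −31 + 2·16 = −31 + 2·(78 − 2·31) = 2·78 − 5·31; that is, 78·2 + 31·(-5) = 1.
Scaling by 328 gives the particular solution (m, n) = (656, -1640).
Subtracting 21·31 from m and adding 21·78 to n gives the tidier solution (5, -2).
Indeed 78·5 + 31·(-2) = 390 − 62 = 328.

m = 5, n = -2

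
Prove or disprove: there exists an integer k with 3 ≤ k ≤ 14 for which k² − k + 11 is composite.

At k = 11: 11² − 11 + 11 = 121 = 11·11, which is composite.

k = 11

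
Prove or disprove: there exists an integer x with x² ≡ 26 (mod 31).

Apply Euler's criterion with the prime 31: 26 is a quadratic residue iff 26^15 ≡ 1 (mod 31), and a non-residue iff it is ≡ −1.
Squaring successively (mod 31): 26^2 = 676 ≡ 25; 26^4 ≡ 25² = 625 ≡ 5; 26^8 ≡ 5² = 25 ≡ 25.
Since 15 = 8 + 4 + 2 + 1, 26^15 ≡ 25 · 5 · 25 · 26; multiplying out mod 31: 25·5 = 125 ≡ 1, then 1·25 = 25 ≡ 25, then 25·26 = 650 ≡ 30. Thus 26^15 ≡ 30 ≡ −1 (mod 31).
The value −1 means 26 is a non-residue modulo 31, so x² ≡ 26 (mod 31) is impossible.

No, no such integer exists.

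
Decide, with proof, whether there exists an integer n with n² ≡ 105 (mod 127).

No, no such integer exists.

127 is prime, so by Euler's criterion 105 is a square mod 127 iff 105^((127−1)/2) = 105^63 ≡ 1 (mod 127).
Squaring successively (mod 127): 105^2 = 11025 ≡ 103; 105^4 ≡ 103² = 10609 ≡ 68; 105^8 ≡ 68² = 4624 ≡ 52; 105^16 ≡ 52² = 2704 ≡ 37; 105^32 ≡ 37² = 1369 ≡ 99.
Since 63 = 32 + 16 + 8 + 4 + 2 + 1, 105^63 ≡ 99 · 37 · 52 · 68 · 103 · 105; multiplying out mod 127: 99·37 = 3663 ≡ 107, then 107·52 = 5564 ≡ 103, then 103·68 = 7004 ≡ 19, then 19·103 = 1957 ≡ 52, then 52·105 = 5460 ≡ 126. Thus 105^63 ≡ 126 ≡ −1 (mod 127).
The value −1 means 105 is a non-residue modulo 127, so n² ≡ 105 (mod 127) is impossible.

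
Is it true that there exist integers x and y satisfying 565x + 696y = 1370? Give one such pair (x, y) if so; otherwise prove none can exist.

x = 218, y = -175

565 and 696 are coprime, so 565x + 696y ranges over all of ℤ.
Dividing repeatedly: 696 = 1·565 + 131, 565 = 4·131 + 41, 131 = 3·41 + 8, 41 = 5·8 + 1, 8 = 8·1 + 0.
Back-substituting, 1 = 41 − 5·8 = 41 − 5·(131 − 3·41) = −5·131 + 16·41 = −5·131 + 16·(565 − 4·131) = 16·565 − 69·131 = 16·565 − 69·(696 − 1·565) = −69·696 + 85·565; that is, 565·85 + 696·(-69) = 1.
Multiplying through by 1370: x = 85·1370 = 116450, y = (-69)·1370 = -94530 is a solution.
Subtracting 167·696 from x and adding 167·565 to y gives the tidier solution (218, -175).
Check: 565·218 + 696·(-175) = 123170 − 121800 = 1370. ✓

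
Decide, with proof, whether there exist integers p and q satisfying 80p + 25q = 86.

Any value of 80p + 25q is a multiple of gcd(80, 25) = 5.
However 86 leaves remainder 1 on division by 5.
Hence no integers p, q satisfy the equation.

There are no such integers.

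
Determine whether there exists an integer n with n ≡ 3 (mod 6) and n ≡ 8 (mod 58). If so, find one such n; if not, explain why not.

Both moduli are multiples of 2 = gcd(6, 58), so any solution would satisfy n ≡ 3 and n ≡ 8 modulo 2 simultaneously.
These are incompatible: 3 − 8 = -5 is not divisible by 2.
So no integer satisfies both congruences.

No, no such integer exists.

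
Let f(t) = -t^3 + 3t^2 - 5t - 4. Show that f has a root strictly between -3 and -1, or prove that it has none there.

No.

f(-3) = 65 and f(-1) = 5, both positive.
The derivative f'(t) = -3t^2 + 6t - 5 is a quadratic with discriminant 6² − 4·(-3)·(-5) = -24 < 0; it never vanishes, so it is always negative (sign of the leading coefficient).
Hence f is strictly decreasing on ℝ, and in particular on [-3, -1]. A strictly monotone function with same-sign endpoint values stays positive on the whole interval, so f has no zero in (-3, -1).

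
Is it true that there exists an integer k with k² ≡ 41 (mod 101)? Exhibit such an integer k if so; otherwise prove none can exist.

Apply Euler's criterion with the prime 101: 41 is a quadratic residue iff 41^50 ≡ 1 (mod 101), and a non-residue iff it is ≡ −1.
Squaring successively (mod 101): 41^2 = 1681 ≡ 65; 41^4 ≡ 65² = 4225 ≡ 84; 41^8 ≡ 84² = 7056 ≡ 87; 41^16 ≡ 87² = 7569 ≡ 95; 41^32 ≡ 95² = 9025 ≡ 36.
Since 50 = 32 + 16 + 2, 41^50 ≡ 36 · 95 · 65; multiplying out mod 101: 36·95 = 3420 ≡ 87, then 87·65 = 5655 ≡ 100. Thus 41^50 ≡ 100 ≡ −1 (mod 101).
The value −1 means 41 is a non-residue modulo 101, so k² ≡ 41 (mod 101) is impossible.

No such integer exists.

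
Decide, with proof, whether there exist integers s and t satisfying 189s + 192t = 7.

No such integers exist.

Any value of 189s + 192t is a multiple of gcd(189, 192) = 3.
But 7 = 3·2 + 1, so 3 ∤ 7.
Hence no integers s, t satisfy the equation.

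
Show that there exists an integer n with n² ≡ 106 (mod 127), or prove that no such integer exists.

Apply Euler's criterion with the prime 127: 106 is a quadratic residue iff 106^63 ≡ 1 (mod 127), and a non-residue iff it is ≡ −1.
Repeated squaring mod 127: 106^2 = 11236 ≡ 60; 106^4 ≡ 60² = 3600 ≡ 44; 106^8 ≡ 44² = 1936 ≡ 31; 106^16 ≡ 31² = 961 ≡ 72; 106^32 ≡ 72² = 5184 ≡ 104.
Since 63 = 32 + 16 + 8 + 4 + 2 + 1, 106^63 ≡ 104 · 72 · 31 · 44 · 60 · 106; multiplying out mod 127: 104·72 = 7488 ≡ 122, then 122·31 = 3782 ≡ 99, then 99·44 = 4356 ≡ 38, then 38·60 = 2280 ≡ 121, then 121·106 = 12826 ≡ 126. Thus 106^63 ≡ 126 ≡ −1 (mod 127).
By Euler's criterion 106 is a quadratic non-residue mod 127: no n satisfies n² ≡ 106 (mod 127).

There is no such integer.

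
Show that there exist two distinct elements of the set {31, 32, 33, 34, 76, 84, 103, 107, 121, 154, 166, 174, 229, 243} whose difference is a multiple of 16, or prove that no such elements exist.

Two integers differ by a multiple of 16 exactly when they have the same residue mod 16. The residues are 31↦15, 32↦0, 33↦1, 34↦2, 76↦12, 84↦4, 103↦7, 107↦11, 121↦9, 154↦10, 166↦6, 174↦14, 229↦5, 243↦3.
All 14 residues are distinct, so no two elements differ by a multiple of 16.

No such pair exists.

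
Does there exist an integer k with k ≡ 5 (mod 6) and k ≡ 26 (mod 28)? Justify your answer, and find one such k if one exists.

There is no such integer.

gcd(6, 28) = 2. If k ≡ 5 (mod 6) and k ≡ 26 (mod 28), then k ≡ 5 (mod 2) and k ≡ 26 (mod 2).
However 5 ≡ 1 and 26 ≡ 0 (mod 2), and 1 ≠ 0.
So no integer satisfies both congruences.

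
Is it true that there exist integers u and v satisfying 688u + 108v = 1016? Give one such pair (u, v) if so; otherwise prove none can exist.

gcd(688, 108) = 4, and 4 divides 1016, so integer solutions exist.
Dividing through by 4 reduces the equation to 172u + 27v = 254.
Euclidean algorithm: 172 = 6·27 + 10, 27 = 2·10 + 7, 10 = 1·7 + 3, 7 = 2·3 + 1, 3 = 3·1 + 0.
Unwinding: 1 = 7 − 2·3 = 7 − 2·(10 − 1·7) = −2·10 + 3·7 = −2·10 + 3·(27 − 2·10) = 3·27 − 8·10 = 3·27 − 8·(172 − 6·27) = −8·172 + 51·27, i.e. 172·(-8) + 27·51 = 1.
Times 254: 172·(-2032) + 27·12954 = 254, so (-2032, 12954) solves it.
The general solution is u = -2032 + 27k, v = 12954 − 172k; taking k = 76 gives the smaller pair u = 20, v = -118.
Indeed 688·20 + 108·(-118) = 13760 − 12744 = 1016.

u = 20, v = -118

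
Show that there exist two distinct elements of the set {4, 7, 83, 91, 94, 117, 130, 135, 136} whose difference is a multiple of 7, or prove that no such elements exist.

Both 4 and 130 leave remainder 4 on division by 7; their difference 126 = 18·7 is a multiple of 7.

The pair (4, 130) works.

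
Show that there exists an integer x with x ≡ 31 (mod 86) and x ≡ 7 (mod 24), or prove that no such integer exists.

The moduli are not coprime: gcd(86, 24) = 2. Compatibility requires 2 ∣ (7 − 31) = -24, which holds, so solutions exist.
In fact x = 31 itself already satisfies 31 mod 24 = 7.
Verify: 31 = 0·86 + 31 and 31 = 1·24 + 7. ✓

x = 31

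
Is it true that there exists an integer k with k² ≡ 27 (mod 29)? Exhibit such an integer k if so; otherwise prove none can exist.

Apply Euler's criterion with the prime 29: 27 is a quadratic residue iff 27^14 ≡ 1 (mod 29), and a non-residue iff it is ≡ −1.
Squaring successively (mod 29): 27^2 = 729 ≡ 4; 27^4 ≡ 4² = 16 ≡ 16; 27^8 ≡ 16² = 256 ≡ 24.
Since 14 = 8 + 4 + 2, 27^14 ≡ 24 · 16 · 4; multiplying out mod 29: 24·16 = 384 ≡ 7, then 7·4 = 28 ≡ 28. Thus 27^14 ≡ 28 ≡ −1 (mod 29).
By Euler's criterion 27 is a quadratic non-residue mod 29: no k satisfies k² ≡ 27 (mod 29).

No, no such integer exists.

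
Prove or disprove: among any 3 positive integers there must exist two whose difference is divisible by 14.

Consider the 3 integers 8, 9, 10. They lie in distinct residue classes modulo 14, since 3 ≤ 14.
No two share a residue, so no pair has difference divisible by 14; the claim fails for this set.

No; for instance {8, 9, 10} is a counterexample.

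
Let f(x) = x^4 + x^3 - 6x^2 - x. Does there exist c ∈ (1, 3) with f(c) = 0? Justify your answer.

Yes, f has a root in the interval.

f(1) = -5 and f(3) = 51, which have opposite signs.
As a polynomial, f is continuous on every closed interval.
The Intermediate Value Theorem then guarantees some c ∈ (1, 3) with f(c) = 0.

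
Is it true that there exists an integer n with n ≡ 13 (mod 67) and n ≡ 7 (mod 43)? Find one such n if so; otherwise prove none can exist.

n = 2157

gcd(67, 43) = 1, so the Chinese Remainder Theorem guarantees exactly one residue class mod 2881 satisfying both.
Write n = 13 + 67t and require 13 + 67t ≡ 7 (mod 43), i.e. 67t ≡ 37 (mod 43).
67 ≡ 24 (mod 43), so this reads 24t ≡ 37 (mod 43). Note 24·9 = 216 ≡ 1 (mod 43) (as 216 − 1 = 5·43), so 24⁻¹ ≡ 9.
Multiplying by 9: t ≡ 9·37 = 333 ≡ 32 (mod 43).
Taking t = 32 gives n = 13 + 67·32 = 2157.
Verify: 2157 = 32·67 + 13 and 2157 = 50·43 + 7. ✓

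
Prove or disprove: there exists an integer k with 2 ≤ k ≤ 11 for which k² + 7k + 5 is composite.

k = 3

At k = 3: 3² + 7·3 + 5 = 35 = 5·7, which is composite.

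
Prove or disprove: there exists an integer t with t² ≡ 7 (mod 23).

Apply Euler's criterion with the prime 23: 7 is a quadratic residue iff 7^11 ≡ 1 (mod 23), and a non-residue iff it is ≡ −1.
Squaring successively (mod 23): 7^2 = 49 ≡ 3; 7^4 ≡ 3² = 9 ≡ 9; 7^8 ≡ 9² = 81 ≡ 12.
Since 11 = 8 + 2 + 1, 7^11 ≡ 12 · 3 · 7; multiplying out mod 23: 12·3 = 36 ≡ 13, then 13·7 = 91 ≡ 22. Thus 7^11 ≡ 22 ≡ −1 (mod 23).
The value −1 means 7 is a non-residue modulo 23, so t² ≡ 7 (mod 23) is impossible.

There is no such integer.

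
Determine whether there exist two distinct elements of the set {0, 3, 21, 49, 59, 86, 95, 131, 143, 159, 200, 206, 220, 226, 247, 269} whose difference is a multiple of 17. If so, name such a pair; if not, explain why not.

Two integers differ by a multiple of 17 exactly when they have the same residue mod 17. The residues are 0↦0, 3↦3, 21↦4, 49↦15, 59↦8, 86↦1, 95↦10, 131↦12, 143↦7, 159↦6, 200↦13, 206↦2, 220↦16, 226↦5, 247↦9, 269↦14.
No residue repeats among the 16 elements, so no pair has difference ≡ 0 (mod 17).

No, no such pair exists.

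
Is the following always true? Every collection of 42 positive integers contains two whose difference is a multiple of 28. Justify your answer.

Each integer lies in one of the 28 residue classes modulo 28.
Placing 42 integers into 28 classes, some class receives at least two — say a and b.
Then a ≡ b (mod 28), i.e. 28 ∣ (a − b).

Yes.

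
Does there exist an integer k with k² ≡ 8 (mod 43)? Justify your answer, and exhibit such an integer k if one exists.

Apply Euler's criterion with the prime 43: 8 is a quadratic residue iff 8^21 ≡ 1 (mod 43), and a non-residue iff it is ≡ −1.
Squaring successively (mod 43): 8^2 = 64 ≡ 21; 8^4 ≡ 21² = 441 ≡ 11; 8^8 ≡ 11² = 121 ≡ 35; 8^16 ≡ 35² = 1225 ≡ 21.
Since 21 = 16 + 4 + 1, 8^21 ≡ 21 · 11 · 8; multiplying out mod 43: 21·11 = 231 ≡ 16, then 16·8 = 128 ≡ 42. Thus 8^21 ≡ 42 ≡ −1 (mod 43).
By Euler's criterion 8 is a quadratic non-residue mod 43: no k satisfies k² ≡ 8 (mod 43).

No such integer exists.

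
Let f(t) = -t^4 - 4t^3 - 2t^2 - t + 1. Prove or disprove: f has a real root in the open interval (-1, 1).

f(-1) = 3 and f(1) = -7, which have opposite signs.
Since f is a polynomial it is continuous on [-1, 1].
By the Intermediate Value Theorem f must vanish at some point of (-1, 1).

Such a root exists.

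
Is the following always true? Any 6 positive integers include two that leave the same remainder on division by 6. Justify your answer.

Try 6 consecutive integers, 9, 10, …, 14. Their remainders mod 6 are 3, 4, 5, 0, 1, 2 — pairwise different, as any 6 ≤ 6 consecutive integers have distinct residues.
Hence this collection has no pair with equal remainders mod 6, disproving the claim.

No, the set {9, 10, 11, 12, 13, 14} is a counterexample.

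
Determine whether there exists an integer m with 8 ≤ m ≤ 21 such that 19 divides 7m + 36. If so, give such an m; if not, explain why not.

No, no such integer m in that range exists.

For m = 8, 9, …, 21 the values of 7m + 36 modulo 19 are 16, 4, 11, 18, 6, 13, 1, 8, 15, 3, 10, 17, 5, 12 respectively.
None is 0, so 19 never divides 7m + 36 on this range.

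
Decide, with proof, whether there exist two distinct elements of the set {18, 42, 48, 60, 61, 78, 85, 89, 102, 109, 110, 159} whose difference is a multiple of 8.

Both 18 and 42 leave remainder 2 on division by 8; their difference 24 = 3·8 is a multiple of 8.

18 and 42 are such a pair.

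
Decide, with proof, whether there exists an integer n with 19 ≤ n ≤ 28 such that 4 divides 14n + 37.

For n = 19, 20, …, 28 the values of 14n + 37 modulo 4 are 3, 1, 3, 1, 3, 1, 3, 1, 3, 1 respectively.
None is 0, so 4 never divides 14n + 37 on this range.

There is no such integer n in that range.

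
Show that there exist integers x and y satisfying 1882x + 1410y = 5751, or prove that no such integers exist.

There are no such integers.

gcd(1882, 1410) = 2, so every integer of the form 1882x + 1410y is a multiple of 2.
However 5751 leaves remainder 1 on division by 2.
Hence no integers x, y satisfy the equation.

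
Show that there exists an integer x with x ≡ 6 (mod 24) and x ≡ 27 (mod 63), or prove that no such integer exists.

x = 342

gcd(24, 63) = 3. A simultaneous solution exists iff 6 ≡ 27 (mod 3); here 6 mod 3 = 0 = 27 mod 3, so it does.
Put x = 6 + 24t, so we need 24t ≡ 21 (mod 63), equivalently (divide by 3) 8t ≡ 7 (mod 21).
Since 8·8 = 64 = 3·21 + 1, the inverse of 8 mod 21 is 8.
Therefore t ≡ 8·7 = 56 ≡ 14 (mod 21).
Then x = 6 + 24·14 = 342.
Indeed 342 ≡ 6 (mod 24) and 342 ≡ 27 (mod 63).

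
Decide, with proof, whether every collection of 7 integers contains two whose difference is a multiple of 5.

Yes, this is always true.

Partition the integers by their residue mod 5; there are 5 classes.
Since 7 > 5, two of the 7 integers must share a residue class by the pigeonhole principle; call them a and b.
Then a ≡ b (mod 5), i.e. 5 ∣ (a − b).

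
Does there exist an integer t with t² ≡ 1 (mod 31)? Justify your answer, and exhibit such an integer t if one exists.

Take t = 1. Then 1² = 1, and since 0 ≤ 1 < 31 this is already reduced: 1² ≡ 1 (mod 31).

t = 1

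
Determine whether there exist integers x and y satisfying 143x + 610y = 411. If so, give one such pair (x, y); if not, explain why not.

143 and 610 are coprime, so 143x + 610y ranges over all of ℤ.
Dividing repeatedly: 610 = 4·143 + 38, 143 = 3·38 + 29, 38 = 1·29 + 9, 29 = 3·9 + 2, 9 = 4·2 + 1, 2 = 2·1 + 0.
Unwinding: 1 = 9 − 4·2 = 9 − 4·(29 − 3·9) = −4·29 + 13·9 = −4·29 + 13·(38 − 1·29) = 13·38 − 17·29 = 13·38 − 17·(143 − 3·38) = −17·143 + 64·38 = −17·143 + 64·(610 − 4·143) = 64·610 − 273·143, i.e. 143·(-273) + 610·64 = 1.
Scaling by 411 gives the particular solution (x, y) = (-112203, 26304).
Adding 184·610 to x and subtracting 184·143 from y gives the tidier solution (37, -8).
Check: 143·37 + 610·(-8) = 5291 − 4880 = 411. ✓

x = 37, y = -8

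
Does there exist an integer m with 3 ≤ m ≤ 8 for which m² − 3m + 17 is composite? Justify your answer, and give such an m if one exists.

At m = 6: 6² − 3·6 + 17 = 35 = 5·7, which is composite.

m = 6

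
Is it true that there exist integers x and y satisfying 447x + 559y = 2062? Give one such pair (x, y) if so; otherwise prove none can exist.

x = 311, y = -245

Since gcd(447, 559) = 1, every integer is an integer combination of 447 and 559.
Dividing repeatedly: 559 = 1·447 + 112, 447 = 3·112 + 111, 112 = 1·111 + 1, 111 = 111·1 + 0.
Working back up the chain: 1 = 112 − 1·111 = 112 − (447 − 3·112) = −447 + 4·112 = −447 + 4·(559 − 1·447) = 4·559 − 5·447. So 447·(-5) + 559·4 = 1.
Times 2062: 447·(-10310) + 559·8248 = 2062, so (-10310, 8248) solves it.
The general solution is x = -10310 + 559k, y = 8248 − 447k; taking k = 19 gives the smaller pair x = 311, y = -245.
Check: 447·311 + 559·(-245) = 139017 − 136955 = 2062. ✓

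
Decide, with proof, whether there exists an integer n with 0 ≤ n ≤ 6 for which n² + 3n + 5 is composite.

n = 4

At n = 4: 4² + 3·4 + 5 = 33 = 3·11, which is composite.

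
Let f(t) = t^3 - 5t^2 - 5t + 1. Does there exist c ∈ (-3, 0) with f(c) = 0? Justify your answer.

f(-3) = -56 and f(0) = 1, which have opposite signs.
f is continuous everywhere (it is a polynomial), in particular on [-3, 0].
The Intermediate Value Theorem then guarantees some c ∈ (-3, 0) with f(c) = 0.

Yes, such a c exists.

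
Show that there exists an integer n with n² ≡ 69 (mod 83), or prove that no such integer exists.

n = 61

n = 61 works: 61² = 3721, and 3721 − 69 = 3652 = 44·83.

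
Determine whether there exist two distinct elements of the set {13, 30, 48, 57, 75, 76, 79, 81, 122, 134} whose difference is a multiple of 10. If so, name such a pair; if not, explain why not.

Residues mod 10: 13↦3, 30↦0, 48↦8, 57↦7, 75↦5, 76↦6, 79↦9, 81↦1, 122↦2, 134↦4.
These 10 residues are pairwise different, hence no difference of two elements is divisible by 10.

There is no such pair.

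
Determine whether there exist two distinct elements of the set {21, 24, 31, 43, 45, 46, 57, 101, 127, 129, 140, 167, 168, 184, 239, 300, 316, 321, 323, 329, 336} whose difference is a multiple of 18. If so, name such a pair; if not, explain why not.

Yes: 21 and 57.

21 mod 18 = 3 and 57 mod 18 = 3, so 57 − 21 = 36 = 2·18.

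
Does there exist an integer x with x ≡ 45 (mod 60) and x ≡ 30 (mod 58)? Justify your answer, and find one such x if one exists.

No such integer exists.

gcd(60, 58) = 2. If x ≡ 45 (mod 60) and x ≡ 30 (mod 58), then x ≡ 45 (mod 2) and x ≡ 30 (mod 2).
These are incompatible: 45 − 30 = 15 is not divisible by 2.
Therefore no such x exists.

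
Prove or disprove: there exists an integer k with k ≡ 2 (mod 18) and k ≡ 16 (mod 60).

No such integer exists.

gcd(18, 60) = 6. If k ≡ 2 (mod 18) and k ≡ 16 (mod 60), then k ≡ 2 (mod 6) and k ≡ 16 (mod 6).
These are incompatible: 2 − 16 = -14 is not divisible by 6.
Hence the system has no solution.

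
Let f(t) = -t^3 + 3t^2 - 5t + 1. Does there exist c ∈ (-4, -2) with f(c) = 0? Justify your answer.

f(-4) = 133 and f(-2) = 31, both positive.
f'(t) = -3t^2 + 6t - 5 has discriminant 6² − 4·(-3)·(-5) = -24 < 0, so f' has no real roots and is negative for every real t.
So f is strictly decreasing; between -4 and -2 its values lie between f(-4) = 133 and f(-2) = 31, all positive. Therefore f has no root in (-4, -2).

No such root exists.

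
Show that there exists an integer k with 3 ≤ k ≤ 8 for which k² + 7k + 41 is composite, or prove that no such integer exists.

At k = 4: 4² + 7·4 + 41 = 85 = 5·17, which is composite.

k = 4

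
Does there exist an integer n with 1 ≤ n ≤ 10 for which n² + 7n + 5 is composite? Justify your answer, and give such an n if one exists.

At n = 8: 8² + 7·8 + 5 = 125 = 5·25, which is composite.

n = 8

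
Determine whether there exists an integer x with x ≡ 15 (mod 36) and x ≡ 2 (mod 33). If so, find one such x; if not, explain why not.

No, no such integer exists.

gcd(36, 33) = 3. If x ≡ 15 (mod 36) and x ≡ 2 (mod 33), then x ≡ 15 (mod 3) and x ≡ 2 (mod 3).
These are incompatible: 15 − 2 = 13 is not divisible by 3.
Hence the system has no solution.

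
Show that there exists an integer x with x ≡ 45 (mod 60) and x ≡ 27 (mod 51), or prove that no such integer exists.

x = 945

gcd(60, 51) = 3. A simultaneous solution exists iff 45 ≡ 27 (mod 3); here 45 mod 3 = 0 = 27 mod 3, so it does.
Put x = 45 + 60t, so we need 60t ≡ 33 (mod 51), equivalently (divide by 3) 20t ≡ 11 (mod 17).
20 ≡ 3 (mod 17), so this reads 3t ≡ 11 (mod 17). Note 3·6 = 18 ≡ 1 (mod 17) (as 18 − 1 = 1·17), so 3⁻¹ ≡ 6.
Therefore t ≡ 6·11 = 66 ≡ 15 (mod 17).
Then x = 45 + 60·15 = 945.
Verify: 945 = 15·60 + 45 and 945 = 18·51 + 27. ✓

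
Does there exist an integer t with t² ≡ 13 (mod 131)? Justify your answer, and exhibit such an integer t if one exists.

t = 119

Take t = 119. Then 119² = 14161 = 108·131 + 13, so 119² ≡ 13 (mod 131).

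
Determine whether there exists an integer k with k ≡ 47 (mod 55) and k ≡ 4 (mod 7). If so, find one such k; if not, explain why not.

The moduli 55 and 7 are coprime, so by the Chinese Remainder Theorem a unique solution modulo 385 exists.
Any solution of the first congruence is k = 47 + 55t; substituting into the second, 55t ≡ 4 − 47 ≡ 6 (mod 7).
55 ≡ 6 (mod 7), so this reads 6t ≡ 6 (mod 7). Invert 6 mod 7 by the Euclidean algorithm: 7 = 1·6 + 1, 6 = 6·1 + 0; back-substituting, 1 = 7 − 1·6. Hence 6·(-1) ≡ 1, so 6⁻¹ ≡ -1 ≡ 6 (mod 7).
Multiplying by 6: t ≡ 6·6 = 36 ≡ 1 (mod 7).
Taking t = 1 gives k = 47 + 55·1 = 102.
Verify: 102 = 1·55 + 47 and 102 = 14·7 + 4. ✓

k = 102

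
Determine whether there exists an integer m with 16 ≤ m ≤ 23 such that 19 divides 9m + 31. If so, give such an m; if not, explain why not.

The values of 9m + 31 for m = 16, 17, …, 23 are 175, 184, 193, 202, 211, 220, 229, 238; reduced mod 19 these are 4, 13, 3, 12, 2, 11, 1, 10.
The residue 0 does not occur, so no m in [16, 23] makes 9m + 31 a multiple of 19.

No such integer m in that range exists.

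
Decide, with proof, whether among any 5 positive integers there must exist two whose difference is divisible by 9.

Take the 5 consecutive integers 34, 35, …, 38: their residues mod 9 are all distinct because 5 ≤ 9.
The differences between them range over 1, …, 4, none of which is divisible by 9.

No; for instance {34, 35, 36, 37, 38} is a counterexample.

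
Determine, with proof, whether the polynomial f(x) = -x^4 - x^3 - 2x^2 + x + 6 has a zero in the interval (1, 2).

Such a root exists.

f(1) = 3 and f(2) = -24, which have opposite signs.
Since f is a polynomial it is continuous on [1, 2].
By the Intermediate Value Theorem f must vanish at some point of (1, 2).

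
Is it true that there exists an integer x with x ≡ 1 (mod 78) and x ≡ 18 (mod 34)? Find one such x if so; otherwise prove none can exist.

Both moduli are multiples of 2 = gcd(78, 34), so any solution would satisfy x ≡ 1 and x ≡ 18 modulo 2 simultaneously.
These are incompatible: 1 − 18 = -17 is not divisible by 2.
Hence the system has no solution.

No, no such integer exists.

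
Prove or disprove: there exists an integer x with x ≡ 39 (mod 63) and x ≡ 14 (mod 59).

Since 63 and 59 share no common factor, CRT says the pair of congruences has a solution (unique mod 3717).
Any solution of the first congruence is x = 39 + 63t; substituting into the second, 63t ≡ 14 − 39 ≡ 34 (mod 59).
63 ≡ 4 (mod 59), so this reads 4t ≡ 34 (mod 59). Invert 4 mod 59 by the Euclidean algorithm: 59 = 14·4 + 3, 4 = 1·3 + 1, 3 = 3·1 + 0; back-substituting, 1 = 4 − 1·3 = 4 − (59 − 14·4) = −59 + 15·4. Hence 4·15 ≡ 1, so 4⁻¹ ≡ 15 (mod 59).
Therefore t ≡ 15·34 = 510 ≡ 38 (mod 59).
Taking t = 38 gives x = 39 + 63·38 = 2433.
Indeed 2433 ≡ 39 (mod 63) and 2433 ≡ 14 (mod 59).

x = 2433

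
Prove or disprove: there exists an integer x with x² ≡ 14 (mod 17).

No, no such integer exists.

Computing x² mod 17 for x = 0, 1, …, 8 (enough, by the symmetry x ↦ 17 − x) gives 0, 1, 4, 9, 16, 8, 2, 15, 13.
So the quadratic residues mod 17 are {0, 1, 2, 4, 8, 9, 13, 15, 16}, and 14 is not among them.
Therefore x² ≡ 14 (mod 17) has no solution.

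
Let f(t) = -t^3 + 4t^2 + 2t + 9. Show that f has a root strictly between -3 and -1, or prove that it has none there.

No.

The endpoint values f(-3) = 66 and f(-1) = 12 are both positive. Claim: f(t) > 0 for every t in (-3, -1).
Substitute t = -1 − u, where 0 < u < 2 on the interval. Expanding, f(-1 − u) = u^3 + 7u^2 + 9u + 12.
All 4 nonzero coefficients of this polynomial in u are positive; hence for u > 0 the value is a sum of positive terms (the constant 12 among them).
Therefore f(t) > 0 throughout (-3, -1), and f has no zero there.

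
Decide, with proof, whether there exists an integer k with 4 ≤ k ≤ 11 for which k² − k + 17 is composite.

No, no such integer k in that range exists.

The values for k = 4, 5, …, 11 are 29, 37, 47, 59, 73, 89, 107, 127, and each of these is prime.
So no value in the range makes the expression composite.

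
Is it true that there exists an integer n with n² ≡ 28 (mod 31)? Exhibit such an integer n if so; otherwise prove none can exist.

n = 11 works: 11² = 121, and 121 − 28 = 93 = 3·31.

n = 11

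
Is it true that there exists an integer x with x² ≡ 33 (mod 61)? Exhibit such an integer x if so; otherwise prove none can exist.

There is no such integer.

Apply Euler's criterion with the prime 61: 33 is a quadratic residue iff 33^30 ≡ 1 (mod 61), and a non-residue iff it is ≡ −1.
Repeated squaring mod 61: 33^2 = 1089 ≡ 52; 33^4 ≡ 52² = 2704 ≡ 20; 33^8 ≡ 20² = 400 ≡ 34; 33^16 ≡ 34² = 1156 ≡ 58.
Since 30 = 16 + 8 + 4 + 2, 33^30 ≡ 58 · 34 · 20 · 52; multiplying out mod 61: 58·34 = 1972 ≡ 20, then 20·20 = 400 ≡ 34, then 34·52 = 1768 ≡ 60. Thus 33^30 ≡ 60 ≡ −1 (mod 61).
By Euler's criterion 33 is a quadratic non-residue mod 61: no x satisfies x² ≡ 33 (mod 61).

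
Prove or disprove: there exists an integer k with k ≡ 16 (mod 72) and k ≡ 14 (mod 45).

No, no such integer exists.

gcd(72, 45) = 9. If k ≡ 16 (mod 72) and k ≡ 14 (mod 45), then k ≡ 16 (mod 9) and k ≡ 14 (mod 9).
But 16 mod 9 = 7 while 14 mod 9 = 5, a contradiction.
Therefore no such k exists.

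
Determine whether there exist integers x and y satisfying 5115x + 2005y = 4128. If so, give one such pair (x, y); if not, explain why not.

No such integers exist.

Both 5115 and 2005 are divisible by gcd(5115, 2005) = 5, hence so is any combination 5115x + 2005y.
However 4128 leaves remainder 3 on division by 5.
Hence no integers x, y satisfy the equation.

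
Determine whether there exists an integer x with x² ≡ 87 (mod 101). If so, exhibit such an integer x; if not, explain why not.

x = 84

Take x = 84. Then 84² = 7056 = 69·101 + 87, so 84² ≡ 87 (mod 101).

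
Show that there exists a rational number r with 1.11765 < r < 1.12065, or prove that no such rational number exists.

Scale by 25: the interval becomes (27.94125, 28.01625), which contains the integer 28.
Dividing back, 1.11765 < 28/25 < 1.12065, and 28/25 is rational.

r = 28/25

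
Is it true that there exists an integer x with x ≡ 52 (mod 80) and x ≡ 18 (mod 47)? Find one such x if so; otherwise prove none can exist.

x = 2932

Since 80 and 47 share no common factor, CRT says the pair of congruences has a solution (unique mod 3760).
Any solution of the first congruence is x = 52 + 80t; substituting into the second, 80t ≡ 18 − 52 ≡ 13 (mod 47).
80 ≡ 33 (mod 47), so this reads 33t ≡ 13 (mod 47). To invert 33 modulo 47: 47 = 1·33 + 14, 33 = 2·14 + 5, 14 = 2·5 + 4, 5 = 1·4 + 1, 4 = 4·1 + 0, and unwinding, 1 = 5 − 1·4 = 5 − (14 − 2·5) = −14 + 3·5 = −14 + 3·(33 − 2·14) = 3·33 − 7·14 = 3·33 − 7·(47 − 1·33) = −7·47 + 10·33. Thus 33⁻¹ ≡ 10 (mod 47).
Therefore t ≡ 10·13 = 130 ≡ 36 (mod 47).
With t = 36: x = 52 + 80·36 = 2932.
Check: 2932 mod 80 = 52, 2932 mod 47 = 18. ✓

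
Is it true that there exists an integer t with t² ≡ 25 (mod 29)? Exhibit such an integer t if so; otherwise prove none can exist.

t = 24

t = 24 works: 24² = 576, and 576 − 25 = 551 = 19·29.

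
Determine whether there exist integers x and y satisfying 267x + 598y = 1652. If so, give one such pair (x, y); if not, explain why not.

Since gcd(267, 598) = 1, every integer is an integer combination of 267 and 598.
Euclidean algorithm: 598 = 2·267 + 64, 267 = 4·64 + 11, 64 = 5·11 + 9, 11 = 1·9 + 2, 9 = 4·2 + 1, 2 = 2·1 + 0.
Back-substituting, 1 = 9 − 4·2 = 9 − 4·(11 − 1·9) = −4·11 + 5·9 = −4·11 + 5·(64 − 5·11) = 5·64 − 29·11 = 5·64 − 29·(267 − 4·64) = −29·267 + 121·64 = −29·267 + 121·(598 − 2·267) = 121·598 − 271·267; that is, 267·(-271) + 598·121 = 1.
Multiplying through by 1652: x = (-271)·1652 = -447692, y = 121·1652 = 199892 is a solution.
Adding 749·598 to x and subtracting 749·267 from y gives the tidier solution (210, -91).
Indeed 267·210 + 598·(-91) = 56070 − 54418 = 1652.

x = 210, y = -91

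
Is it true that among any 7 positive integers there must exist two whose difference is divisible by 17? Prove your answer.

No; for instance {85, 86, 87, 88, 89, 90, 91} is a counterexample.

Consider the 7 integers 85, 86, …, 91. They lie in distinct residue classes modulo 17, since 7 ≤ 17.
The differences between them range over 1, …, 6, none of which is divisible by 17.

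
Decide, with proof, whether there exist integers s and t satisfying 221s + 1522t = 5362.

s = 162, t = -20

Since gcd(221, 1522) = 1, every integer is an integer combination of 221 and 1522.
Dividing repeatedly: 1522 = 6·221 + 196, 221 = 1·196 + 25, 196 = 7·25 + 21, 25 = 1·21 + 4, 21 = 5·4 + 1, 4 = 4·1 + 0.
Unwinding: 1 = 21 − 5·4 = 21 − 5·(25 − 1·21) = −5·25 + 6·21 = −5·25 + 6·(196 − 7·25) = 6·196 − 47·25 = 6·196 − 47·(221 − 1·196) = −47·221 + 53·196 = −47·221 + 53·(1522 − 6·221) = 53·1522 − 365·221, i.e. 221·(-365) + 1522·53 = 1.
Times 5362: 221·(-1957130) + 1522·284186 = 5362, so (-1957130, 284186) solves it.
Shifting by a multiple of (1522, −221) keeps it a solution: s = -1957130 + 1286·1522 = 162, t = 284186 − 1286·221 = -20.
Check: 221·162 + 1522·(-20) = 35802 − 30440 = 5362. ✓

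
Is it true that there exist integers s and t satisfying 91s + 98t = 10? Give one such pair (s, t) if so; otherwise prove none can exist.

Both 91 and 98 are divisible by gcd(91, 98) = 7, hence so is any combination 91s + 98t.
However 10 leaves remainder 3 on division by 7.
Hence no integers s, t satisfy the equation.

No, no such integers exist.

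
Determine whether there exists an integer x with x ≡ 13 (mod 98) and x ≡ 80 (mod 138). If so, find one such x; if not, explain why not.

No such integer exists.

Reduce both congruences modulo 2, which divides 98 and 138: they say x ≡ 13 (mod 2) and x ≡ 80 (mod 2).
However 13 ≡ 1 and 80 ≡ 0 (mod 2), and 1 ≠ 0.
So no integer satisfies both congruences.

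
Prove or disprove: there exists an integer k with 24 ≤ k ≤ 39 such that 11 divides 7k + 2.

Scanning upward from k = 24 gives 170, 177, 184, 191, none divisible by 11. At k = 28 we get 7·28 + 2 = 198, and 198 = 11·18.

k = 28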